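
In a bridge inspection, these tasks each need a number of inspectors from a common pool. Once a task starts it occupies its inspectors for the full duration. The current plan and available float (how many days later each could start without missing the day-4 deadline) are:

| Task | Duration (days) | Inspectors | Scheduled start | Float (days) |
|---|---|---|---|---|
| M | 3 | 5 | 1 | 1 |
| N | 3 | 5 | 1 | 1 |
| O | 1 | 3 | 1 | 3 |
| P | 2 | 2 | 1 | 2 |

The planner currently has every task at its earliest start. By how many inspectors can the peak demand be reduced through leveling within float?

3

Early-start peak: d1:15  d2:12  d3:10  d4:0 ⇒ 15.
Leveled (M@1, N@1, O@4, P@1): d1:12  d2:12  d3:10  d4:3 ⇒ 12.
Reduction 15 − 12 = 3.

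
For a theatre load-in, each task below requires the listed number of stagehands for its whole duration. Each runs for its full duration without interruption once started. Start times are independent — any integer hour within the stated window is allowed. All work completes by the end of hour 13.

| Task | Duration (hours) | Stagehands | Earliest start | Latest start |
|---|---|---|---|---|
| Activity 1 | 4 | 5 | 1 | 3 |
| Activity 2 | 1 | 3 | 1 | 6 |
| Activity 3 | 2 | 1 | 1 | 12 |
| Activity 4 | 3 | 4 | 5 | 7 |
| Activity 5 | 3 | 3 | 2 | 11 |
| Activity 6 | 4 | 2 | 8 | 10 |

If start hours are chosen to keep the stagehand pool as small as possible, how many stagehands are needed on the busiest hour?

Early-start (Activity 1@1, Activity 2@1, Activity 3@1, Activity 4@5, Activity 5@2, Activity 6@8) gives peak 9: h1:9  h2:9  h3:8  h4:8  h5:4  h6:4  h7:4  h8:2  h9:2  h10:2  h11:2  h12:0  h13:0.
Shift Activity 2→5, Activity 3→5, Activity 4→6, Activity 5→9, Activity 6→9.
Schedule Activity 1@1, Activity 2@5, Activity 3@5, Activity 4@6, Activity 5@9, Activity 6@9: h1:5  h2:5  h3:5  h4:5  h5:4  h6:5  h7:4  h8:4  h9:5  h10:5  h11:5  h12:2  h13:0 — peak 5.
Total stagehand-hours = 54 over 13 hours ⇒ peak ≥ ⌈54/13⌉ = 5, so 5 is optimal.

5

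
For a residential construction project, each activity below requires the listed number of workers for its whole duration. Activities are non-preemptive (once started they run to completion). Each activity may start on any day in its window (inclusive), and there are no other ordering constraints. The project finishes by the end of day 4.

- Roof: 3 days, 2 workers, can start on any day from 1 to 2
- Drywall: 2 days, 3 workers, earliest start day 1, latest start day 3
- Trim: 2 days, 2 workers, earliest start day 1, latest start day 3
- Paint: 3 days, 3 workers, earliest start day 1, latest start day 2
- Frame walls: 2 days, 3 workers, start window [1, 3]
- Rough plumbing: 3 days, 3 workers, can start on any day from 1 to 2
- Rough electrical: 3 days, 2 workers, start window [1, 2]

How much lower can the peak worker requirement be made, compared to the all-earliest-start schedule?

3

Early-start peak: d1:18  d2:18  d3:10  d4:0 ⇒ 18.
Leveled (Roof@1, Drywall@1, Trim@1, Paint@1, Frame walls@3, Rough plumbing@1, Rough electrical@1): d1:15  d2:15  d3:13  d4:3 ⇒ 15.
Reduction 18 − 15 = 3.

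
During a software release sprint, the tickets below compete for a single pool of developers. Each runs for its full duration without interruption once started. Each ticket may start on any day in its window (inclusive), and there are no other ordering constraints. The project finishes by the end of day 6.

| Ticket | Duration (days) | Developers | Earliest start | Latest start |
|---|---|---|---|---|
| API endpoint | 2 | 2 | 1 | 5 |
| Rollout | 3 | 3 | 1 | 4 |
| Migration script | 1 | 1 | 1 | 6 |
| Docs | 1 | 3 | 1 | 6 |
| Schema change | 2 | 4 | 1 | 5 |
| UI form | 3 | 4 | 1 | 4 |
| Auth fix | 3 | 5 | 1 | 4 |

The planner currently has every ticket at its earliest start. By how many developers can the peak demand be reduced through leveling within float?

13

Early-start peak: d1:22  d2:18  d3:12  d4:0  d5:0  d6:0 ⇒ 22.
Leveled (API endpoint@1, Rollout@1, Migration script@1, Docs@1, Schema change@2, UI form@4, Auth fix@4): d1:9  d2:9  d3:7  d4:9  d5:9  d6:9 ⇒ 9.
Reduction 22 − 9 = 13.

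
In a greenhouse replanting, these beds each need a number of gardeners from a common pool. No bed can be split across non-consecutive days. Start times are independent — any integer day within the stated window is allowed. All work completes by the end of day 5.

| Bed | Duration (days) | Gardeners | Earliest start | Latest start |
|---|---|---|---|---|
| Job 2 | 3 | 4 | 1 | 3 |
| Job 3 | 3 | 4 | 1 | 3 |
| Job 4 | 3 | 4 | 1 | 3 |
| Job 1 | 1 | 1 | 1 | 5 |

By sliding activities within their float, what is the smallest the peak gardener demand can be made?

12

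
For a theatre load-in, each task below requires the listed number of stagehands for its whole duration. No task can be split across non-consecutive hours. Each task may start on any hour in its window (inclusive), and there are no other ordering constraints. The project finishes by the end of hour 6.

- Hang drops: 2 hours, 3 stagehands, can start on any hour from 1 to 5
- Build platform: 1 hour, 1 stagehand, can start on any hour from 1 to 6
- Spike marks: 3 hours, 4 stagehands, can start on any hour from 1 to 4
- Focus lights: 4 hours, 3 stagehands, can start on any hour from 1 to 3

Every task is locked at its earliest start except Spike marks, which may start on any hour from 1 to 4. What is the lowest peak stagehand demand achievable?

7

Spike marks@1: h1:11  h2:10  h3:7  h4:3  h5:0  h6:0 → peak 11
Spike marks@2: h1:7  h2:10  h3:7  h4:7  h5:0  h6:0 → peak 10
Spike marks@3: h1:7  h2:6  h3:7  h4:7  h5:4  h6:0 → peak 7
Spike marks@4: h1:7  h2:6  h3:3  h4:7  h5:4  h6:4 → peak 7
Best is Spike marks@3, peak 7.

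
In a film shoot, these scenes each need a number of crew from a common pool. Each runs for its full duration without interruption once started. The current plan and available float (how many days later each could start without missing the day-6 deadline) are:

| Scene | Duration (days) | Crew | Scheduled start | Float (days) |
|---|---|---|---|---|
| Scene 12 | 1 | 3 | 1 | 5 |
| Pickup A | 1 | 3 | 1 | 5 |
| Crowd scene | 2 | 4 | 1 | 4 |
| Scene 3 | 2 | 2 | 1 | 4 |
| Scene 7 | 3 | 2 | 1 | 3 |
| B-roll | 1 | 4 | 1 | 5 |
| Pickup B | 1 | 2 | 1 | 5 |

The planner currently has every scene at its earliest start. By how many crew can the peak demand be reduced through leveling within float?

14

Early-start peak: d1:20  d2:8  d3:2  d4:0  d5:0  d6:0 ⇒ 20.
Leveled (Scene 12@1, Pickup A@1, Crowd scene@2, Scene 3@2, Scene 7@4, B-roll@4, Pickup B@5): d1:6  d2:6  d3:6  d4:6  d5:4  d6:2 ⇒ 6.
Reduction 20 − 6 = 14.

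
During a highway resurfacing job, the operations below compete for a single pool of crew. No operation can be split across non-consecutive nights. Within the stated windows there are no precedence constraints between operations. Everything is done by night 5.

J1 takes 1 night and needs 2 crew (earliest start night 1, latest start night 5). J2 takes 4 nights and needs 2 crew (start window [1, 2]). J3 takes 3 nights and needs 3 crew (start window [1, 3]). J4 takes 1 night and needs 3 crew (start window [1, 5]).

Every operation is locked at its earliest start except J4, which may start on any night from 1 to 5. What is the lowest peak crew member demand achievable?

7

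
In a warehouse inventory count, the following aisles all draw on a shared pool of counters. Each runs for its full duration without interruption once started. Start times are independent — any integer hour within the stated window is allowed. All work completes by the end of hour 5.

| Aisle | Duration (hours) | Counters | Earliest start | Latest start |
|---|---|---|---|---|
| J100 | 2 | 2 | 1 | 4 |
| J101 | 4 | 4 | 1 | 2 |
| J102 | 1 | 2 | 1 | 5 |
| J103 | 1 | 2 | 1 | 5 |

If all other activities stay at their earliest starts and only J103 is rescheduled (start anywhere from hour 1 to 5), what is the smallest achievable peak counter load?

J103@1: h1:10  h2:6  h3:4  h4:4  h5:0 → peak 10
J103@2: h1:8  h2:8  h3:4  h4:4  h5:0 → peak 8
J103@3: h1:8  h2:6  h3:6  h4:4  h5:0 → peak 8
J103@4: h1:8  h2:6  h3:4  h4:6  h5:0 → peak 8
J103@5: h1:8  h2:6  h3:4  h4:4  h5:2 → peak 8
Best is J103@2, peak 8.

8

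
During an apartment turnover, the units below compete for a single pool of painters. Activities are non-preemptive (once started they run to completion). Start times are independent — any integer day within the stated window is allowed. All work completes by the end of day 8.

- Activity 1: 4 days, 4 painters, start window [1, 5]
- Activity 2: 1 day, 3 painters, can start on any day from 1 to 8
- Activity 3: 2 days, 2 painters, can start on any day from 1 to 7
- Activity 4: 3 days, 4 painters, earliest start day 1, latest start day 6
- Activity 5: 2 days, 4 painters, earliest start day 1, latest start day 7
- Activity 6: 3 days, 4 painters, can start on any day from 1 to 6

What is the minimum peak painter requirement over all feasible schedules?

8

Early-start (Activity 1@1, Activity 2@1, Activity 3@1, Activity 4@1, Activity 5@1, Activity 6@1) gives peak 21: d1:21  d2:18  d3:12  d4:4  d5:0  d6:0  d7:0  d8:0.
Shift Activity 3→2, Activity 4→4, Activity 5→7, Activity 6→5.
Schedule Activity 1@1, Activity 2@1, Activity 3@2, Activity 4@4, Activity 5@7, Activity 6@5: d1:7  d2:6  d3:6  d4:8  d5:8  d6:8  d7:8  d8:4 — peak 8.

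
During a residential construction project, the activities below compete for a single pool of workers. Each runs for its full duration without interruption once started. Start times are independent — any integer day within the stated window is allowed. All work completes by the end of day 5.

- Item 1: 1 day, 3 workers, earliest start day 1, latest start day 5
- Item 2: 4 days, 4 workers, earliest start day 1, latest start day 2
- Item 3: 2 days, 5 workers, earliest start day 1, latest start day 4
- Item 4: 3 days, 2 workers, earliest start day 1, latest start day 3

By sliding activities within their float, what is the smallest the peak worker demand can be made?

Early-start (Item 1@1, Item 2@1, Item 3@1, Item 4@1) gives peak 14: d1:14  d2:11  d3:6  d4:4  d5:0.
Shift Item 3→4.
Schedule Item 1@1, Item 2@1, Item 3@4, Item 4@1: d1:9  d2:6  d3:6  d4:9  d5:5 — peak 9.

9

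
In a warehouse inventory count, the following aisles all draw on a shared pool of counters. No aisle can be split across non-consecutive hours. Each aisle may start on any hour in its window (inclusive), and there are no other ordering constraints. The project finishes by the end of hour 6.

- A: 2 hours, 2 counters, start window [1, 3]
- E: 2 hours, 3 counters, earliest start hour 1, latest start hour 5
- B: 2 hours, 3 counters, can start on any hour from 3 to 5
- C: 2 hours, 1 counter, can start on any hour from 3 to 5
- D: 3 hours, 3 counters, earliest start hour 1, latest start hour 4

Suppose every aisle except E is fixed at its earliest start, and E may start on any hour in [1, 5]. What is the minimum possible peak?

7

E@1: h1:8  h2:8  h3:7  h4:4  h5:0  h6:0 → peak 8
E@2: h1:5  h2:8  h3:10  h4:4  h5:0  h6:0 → peak 10
E@3: h1:5  h2:5  h3:10  h4:7  h5:0  h6:0 → peak 10
E@4: h1:5  h2:5  h3:7  h4:7  h5:3  h6:0 → peak 7
E@5: h1:5  h2:5  h3:7  h4:4  h5:3  h6:3 → peak 7
Best is E@4, peak 7.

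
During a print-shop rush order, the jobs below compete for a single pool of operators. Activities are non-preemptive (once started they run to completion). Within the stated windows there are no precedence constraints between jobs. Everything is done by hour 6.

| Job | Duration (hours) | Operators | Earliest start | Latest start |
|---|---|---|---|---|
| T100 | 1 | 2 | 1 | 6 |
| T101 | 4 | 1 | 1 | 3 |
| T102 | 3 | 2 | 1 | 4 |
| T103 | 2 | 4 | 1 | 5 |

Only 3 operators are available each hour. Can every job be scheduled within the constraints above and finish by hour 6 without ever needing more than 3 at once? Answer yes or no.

Total operator-hours = 20; over 6 hours the average is 20/6 > 3, so some hour must exceed 3.

no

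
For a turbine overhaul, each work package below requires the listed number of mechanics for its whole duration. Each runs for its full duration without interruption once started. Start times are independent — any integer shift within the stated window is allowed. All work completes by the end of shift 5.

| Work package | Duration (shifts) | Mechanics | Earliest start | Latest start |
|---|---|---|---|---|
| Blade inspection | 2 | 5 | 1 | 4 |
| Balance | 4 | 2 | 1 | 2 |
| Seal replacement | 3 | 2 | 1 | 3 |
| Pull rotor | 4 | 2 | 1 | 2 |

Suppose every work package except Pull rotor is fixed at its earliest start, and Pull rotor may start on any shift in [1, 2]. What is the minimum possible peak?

11

Pull rotor@1: s1:11  s2:11  s3:6  s4:4  s5:0 → peak 11
Pull rotor@2: s1:9  s2:11  s3:6  s4:4  s5:2 → peak 11
Best is Pull rotor@1, peak 11.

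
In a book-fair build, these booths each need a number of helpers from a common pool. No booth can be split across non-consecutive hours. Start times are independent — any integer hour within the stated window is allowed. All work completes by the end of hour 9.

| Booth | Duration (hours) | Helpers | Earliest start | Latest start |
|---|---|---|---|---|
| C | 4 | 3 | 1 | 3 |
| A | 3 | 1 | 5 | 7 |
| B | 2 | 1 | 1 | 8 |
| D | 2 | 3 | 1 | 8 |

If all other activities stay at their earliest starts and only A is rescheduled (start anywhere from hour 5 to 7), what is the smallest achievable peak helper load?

A@5: h1:7  h2:7  h3:3  h4:3  h5:1  h6:1  h7:1  h8:0  h9:0 → peak 7
A@6: h1:7  h2:7  h3:3  h4:3  h5:0  h6:1  h7:1  h8:1  h9:0 → peak 7
A@7: h1:7  h2:7  h3:3  h4:3  h5:0  h6:0  h7:1  h8:1  h9:1 → peak 7
Best is A@5, peak 7.

7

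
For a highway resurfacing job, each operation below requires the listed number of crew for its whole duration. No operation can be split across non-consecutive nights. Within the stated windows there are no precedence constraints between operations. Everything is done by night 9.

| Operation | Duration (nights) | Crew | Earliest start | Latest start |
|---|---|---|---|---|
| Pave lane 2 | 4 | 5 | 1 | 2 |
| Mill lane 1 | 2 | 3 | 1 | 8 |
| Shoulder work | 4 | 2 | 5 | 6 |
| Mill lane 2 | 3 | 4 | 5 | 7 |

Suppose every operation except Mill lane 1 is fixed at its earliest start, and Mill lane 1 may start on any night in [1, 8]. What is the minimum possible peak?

6

Mill lane 1@1: n1:8  n2:8  n3:5  n4:5  n5:6  n6:6  n7:6  n8:2  n9:0 → peak 8
Mill lane 1@2: n1:5  n2:8  n3:8  n4:5  n5:6  n6:6  n7:6  n8:2  n9:0 → peak 8
Mill lane 1@3: n1:5  n2:5  n3:8  n4:8  n5:6  n6:6  n7:6  n8:2  n9:0 → peak 8
Mill lane 1@4: n1:5  n2:5  n3:5  n4:8  n5:9  n6:6  n7:6  n8:2  n9:0 → peak 9
Mill lane 1@5: n1:5  n2:5  n3:5  n4:5  n5:9  n6:9  n7:6  n8:2  n9:0 → peak 9
Mill lane 1@6: n1:5  n2:5  n3:5  n4:5  n5:6  n6:9  n7:9  n8:2  n9:0 → peak 9
Mill lane 1@7: n1:5  n2:5  n3:5  n4:5  n5:6  n6:6  n7:9  n8:5  n9:0 → peak 9
Mill lane 1@8: n1:5  n2:5  n3:5  n4:5  n5:6  n6:6  n7:6  n8:5  n9:3 → peak 6
Best is Mill lane 1@8, peak 6.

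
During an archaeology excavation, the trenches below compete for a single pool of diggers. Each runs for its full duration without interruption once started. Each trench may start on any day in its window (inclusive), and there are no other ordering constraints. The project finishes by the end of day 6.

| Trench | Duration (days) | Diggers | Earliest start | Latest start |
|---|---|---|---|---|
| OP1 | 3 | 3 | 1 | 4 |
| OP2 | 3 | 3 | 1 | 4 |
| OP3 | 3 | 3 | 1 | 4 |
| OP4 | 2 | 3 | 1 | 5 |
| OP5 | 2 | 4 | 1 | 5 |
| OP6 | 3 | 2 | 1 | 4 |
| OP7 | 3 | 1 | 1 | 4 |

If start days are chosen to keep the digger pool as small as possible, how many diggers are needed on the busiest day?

10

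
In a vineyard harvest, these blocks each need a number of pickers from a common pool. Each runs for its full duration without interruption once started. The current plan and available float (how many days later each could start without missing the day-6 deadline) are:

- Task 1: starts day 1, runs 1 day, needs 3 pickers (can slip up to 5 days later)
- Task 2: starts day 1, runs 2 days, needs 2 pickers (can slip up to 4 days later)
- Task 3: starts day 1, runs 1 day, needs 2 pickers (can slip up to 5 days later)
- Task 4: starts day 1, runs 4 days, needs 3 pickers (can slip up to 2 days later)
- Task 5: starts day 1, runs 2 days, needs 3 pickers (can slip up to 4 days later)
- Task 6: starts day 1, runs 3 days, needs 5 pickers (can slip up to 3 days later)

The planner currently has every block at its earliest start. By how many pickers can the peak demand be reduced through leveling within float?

Early-start peak: d1:18  d2:13  d3:8  d4:3  d5:0  d6:0 ⇒ 18.
Leveled (Task 1@1, Task 2@1, Task 3@1, Task 4@2, Task 5@2, Task 6@4): d1:7  d2:8  d3:6  d4:8  d5:8  d6:5 ⇒ 8.
Reduction 18 − 8 = 10.

10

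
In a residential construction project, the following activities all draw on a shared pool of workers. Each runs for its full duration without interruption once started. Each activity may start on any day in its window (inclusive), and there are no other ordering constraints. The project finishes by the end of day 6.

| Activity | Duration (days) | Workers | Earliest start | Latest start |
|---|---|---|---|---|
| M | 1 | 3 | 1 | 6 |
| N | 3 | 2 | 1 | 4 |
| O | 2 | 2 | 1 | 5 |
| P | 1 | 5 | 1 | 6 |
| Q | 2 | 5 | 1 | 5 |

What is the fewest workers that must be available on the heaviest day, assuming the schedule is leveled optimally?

Early-start (M@1, N@1, O@1, P@1, Q@1) gives peak 17: d1:17  d2:9  d3:2  d4:0  d5:0  d6:0.
Shift O→2, P→4, Q→5.
Schedule M@1, N@1, O@2, P@4, Q@5: d1:5  d2:4  d3:4  d4:5  d5:5  d6:5 — peak 5.
Total worker-days = 28 over 6 days ⇒ peak ≥ ⌈28/6⌉ = 5, so 5 is optimal.

5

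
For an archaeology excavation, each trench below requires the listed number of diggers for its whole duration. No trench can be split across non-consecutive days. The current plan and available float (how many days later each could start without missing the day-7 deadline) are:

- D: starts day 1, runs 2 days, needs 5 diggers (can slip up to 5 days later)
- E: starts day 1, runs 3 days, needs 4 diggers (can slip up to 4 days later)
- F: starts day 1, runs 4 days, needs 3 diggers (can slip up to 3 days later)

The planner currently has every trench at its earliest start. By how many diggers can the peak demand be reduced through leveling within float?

5

Early-start peak: d1:12  d2:12  d3:7  d4:3  d5:0  d6:0  d7:0 ⇒ 12.
Leveled (D@1, E@3, F@3): d1:5  d2:5  d3:7  d4:7  d5:7  d6:3  d7:0 ⇒ 7.
Reduction 12 − 7 = 5.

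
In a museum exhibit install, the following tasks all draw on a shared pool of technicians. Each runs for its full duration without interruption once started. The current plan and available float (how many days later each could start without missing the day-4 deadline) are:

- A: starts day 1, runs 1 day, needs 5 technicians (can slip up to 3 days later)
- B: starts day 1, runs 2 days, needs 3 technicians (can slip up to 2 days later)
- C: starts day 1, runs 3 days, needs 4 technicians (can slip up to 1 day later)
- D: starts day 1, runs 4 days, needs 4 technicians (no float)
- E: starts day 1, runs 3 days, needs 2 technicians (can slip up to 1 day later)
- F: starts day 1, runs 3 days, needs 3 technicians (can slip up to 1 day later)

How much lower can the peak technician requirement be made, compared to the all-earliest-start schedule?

Early-start peak: d1:21  d2:16  d3:13  d4:4 ⇒ 21.
Leveled (A@1, B@1, C@1, D@1, E@2, F@2): d1:16  d2:16  d3:13  d4:9 ⇒ 16.
Reduction 21 − 16 = 5.

5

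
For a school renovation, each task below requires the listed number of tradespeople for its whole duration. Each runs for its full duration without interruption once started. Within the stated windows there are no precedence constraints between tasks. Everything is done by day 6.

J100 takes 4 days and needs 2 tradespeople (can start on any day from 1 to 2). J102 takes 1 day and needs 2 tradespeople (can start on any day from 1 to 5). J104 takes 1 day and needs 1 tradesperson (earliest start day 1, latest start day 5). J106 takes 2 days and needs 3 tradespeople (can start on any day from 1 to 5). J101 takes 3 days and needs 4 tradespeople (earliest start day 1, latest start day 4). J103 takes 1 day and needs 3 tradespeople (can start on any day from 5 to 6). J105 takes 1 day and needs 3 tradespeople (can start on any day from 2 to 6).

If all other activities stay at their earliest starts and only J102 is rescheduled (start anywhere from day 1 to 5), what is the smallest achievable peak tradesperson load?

12

J102@1: d1:12  d2:12  d3:6  d4:2  d5:3  d6:0 → peak 12
J102@2: d1:10  d2:14  d3:6  d4:2  d5:3  d6:0 → peak 14
J102@3: d1:10  d2:12  d3:8  d4:2  d5:3  d6:0 → peak 12
J102@4: d1:10  d2:12  d3:6  d4:4  d5:3  d6:0 → peak 12
J102@5: d1:10  d2:12  d3:6  d4:2  d5:5  d6:0 → peak 12
Best is J102@1, peak 12.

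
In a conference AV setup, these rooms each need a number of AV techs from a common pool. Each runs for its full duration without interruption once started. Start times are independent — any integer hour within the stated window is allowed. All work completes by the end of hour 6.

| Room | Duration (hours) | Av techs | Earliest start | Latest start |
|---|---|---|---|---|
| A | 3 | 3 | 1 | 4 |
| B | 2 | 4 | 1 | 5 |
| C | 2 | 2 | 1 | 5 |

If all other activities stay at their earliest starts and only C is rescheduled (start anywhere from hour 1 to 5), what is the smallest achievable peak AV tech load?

7

C@1: h1:9  h2:9  h3:3  h4:0  h5:0  h6:0 → peak 9
C@2: h1:7  h2:9  h3:5  h4:0  h5:0  h6:0 → peak 9
C@3: h1:7  h2:7  h3:5  h4:2  h5:0  h6:0 → peak 7
C@4: h1:7  h2:7  h3:3  h4:2  h5:2  h6:0 → peak 7
C@5: h1:7  h2:7  h3:3  h4:0  h5:2  h6:2 → peak 7
Best is C@3, peak 7.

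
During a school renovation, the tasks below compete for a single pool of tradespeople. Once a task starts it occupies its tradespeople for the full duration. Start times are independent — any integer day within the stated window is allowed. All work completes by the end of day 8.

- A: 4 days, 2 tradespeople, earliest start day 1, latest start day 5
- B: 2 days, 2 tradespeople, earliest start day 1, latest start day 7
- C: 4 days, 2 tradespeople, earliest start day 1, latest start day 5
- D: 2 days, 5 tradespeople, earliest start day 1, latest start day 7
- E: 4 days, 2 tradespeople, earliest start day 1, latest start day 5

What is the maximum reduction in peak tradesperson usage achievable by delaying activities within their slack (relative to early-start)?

7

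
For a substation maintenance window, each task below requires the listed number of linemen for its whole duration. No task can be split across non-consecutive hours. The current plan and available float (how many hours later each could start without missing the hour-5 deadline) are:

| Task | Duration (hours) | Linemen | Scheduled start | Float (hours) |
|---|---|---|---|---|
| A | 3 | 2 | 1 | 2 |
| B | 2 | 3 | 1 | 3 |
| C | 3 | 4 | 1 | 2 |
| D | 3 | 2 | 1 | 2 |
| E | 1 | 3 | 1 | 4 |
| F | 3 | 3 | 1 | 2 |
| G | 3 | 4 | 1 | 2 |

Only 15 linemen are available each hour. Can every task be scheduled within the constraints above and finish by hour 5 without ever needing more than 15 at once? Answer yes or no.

yes

Schedule A@1, B@1, C@1, D@1, E@1, F@2, G@3: h1:14  h2:14  h3:15  h4:7  h5:4 — peak 15 ≤ 15.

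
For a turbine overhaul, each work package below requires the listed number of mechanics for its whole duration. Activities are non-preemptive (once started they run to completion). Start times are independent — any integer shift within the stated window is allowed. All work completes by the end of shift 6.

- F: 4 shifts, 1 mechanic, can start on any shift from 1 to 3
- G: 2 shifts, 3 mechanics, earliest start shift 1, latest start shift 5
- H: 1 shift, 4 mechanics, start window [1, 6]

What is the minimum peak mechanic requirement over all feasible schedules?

Early-start (F@1, G@1, H@1) gives peak 8: s1:8  s2:4  s3:1  s4:1  s5:0  s6:0.
Shift H→5.
Schedule F@1, G@1, H@5: s1:4  s2:4  s3:1  s4:1  s5:4  s6:0 — peak 4.

4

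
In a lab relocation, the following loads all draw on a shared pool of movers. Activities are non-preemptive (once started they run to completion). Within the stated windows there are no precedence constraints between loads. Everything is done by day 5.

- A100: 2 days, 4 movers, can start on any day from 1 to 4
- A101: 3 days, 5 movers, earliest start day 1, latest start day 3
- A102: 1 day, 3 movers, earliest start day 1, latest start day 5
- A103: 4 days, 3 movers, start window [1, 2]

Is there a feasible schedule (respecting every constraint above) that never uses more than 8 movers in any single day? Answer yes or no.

yes

Schedule A100@1, A101@3, A102@1, A103@2: d1:7  d2:7  d3:8  d4:8  d5:8 — peak 8 ≤ 8.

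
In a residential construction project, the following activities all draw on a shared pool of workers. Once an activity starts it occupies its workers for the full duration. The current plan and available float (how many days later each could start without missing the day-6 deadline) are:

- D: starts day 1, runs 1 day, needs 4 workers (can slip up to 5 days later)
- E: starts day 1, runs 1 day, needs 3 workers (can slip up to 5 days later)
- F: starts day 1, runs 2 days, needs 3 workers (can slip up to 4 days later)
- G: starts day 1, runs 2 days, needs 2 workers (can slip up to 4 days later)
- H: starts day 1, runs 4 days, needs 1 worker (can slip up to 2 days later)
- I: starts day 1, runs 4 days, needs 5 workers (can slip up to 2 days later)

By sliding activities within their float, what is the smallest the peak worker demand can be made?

8

Early-start (D@1, E@1, F@1, G@1, H@1, I@1) gives peak 18: d1:18  d2:11  d3:6  d4:6  d5:0  d6:0.
Shift F→5, G→2, I→2.
Schedule D@1, E@1, F@5, G@2, H@1, I@2: d1:8  d2:8  d3:8  d4:6  d5:8  d6:3 — peak 8.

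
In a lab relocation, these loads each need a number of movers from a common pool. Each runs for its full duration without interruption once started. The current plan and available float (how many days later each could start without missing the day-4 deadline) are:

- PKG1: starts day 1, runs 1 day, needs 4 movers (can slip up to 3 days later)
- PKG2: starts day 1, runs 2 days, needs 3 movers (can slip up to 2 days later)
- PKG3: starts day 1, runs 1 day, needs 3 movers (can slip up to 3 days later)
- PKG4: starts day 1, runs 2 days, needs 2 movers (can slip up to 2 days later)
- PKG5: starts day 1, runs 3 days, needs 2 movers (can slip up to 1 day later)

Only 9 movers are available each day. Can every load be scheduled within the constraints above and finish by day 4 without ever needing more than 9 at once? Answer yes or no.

Schedule PKG1@1, PKG2@1, PKG3@3, PKG4@2, PKG5@2: d1:7  d2:7  d3:7  d4:2 — peak 7 ≤ 9.

yes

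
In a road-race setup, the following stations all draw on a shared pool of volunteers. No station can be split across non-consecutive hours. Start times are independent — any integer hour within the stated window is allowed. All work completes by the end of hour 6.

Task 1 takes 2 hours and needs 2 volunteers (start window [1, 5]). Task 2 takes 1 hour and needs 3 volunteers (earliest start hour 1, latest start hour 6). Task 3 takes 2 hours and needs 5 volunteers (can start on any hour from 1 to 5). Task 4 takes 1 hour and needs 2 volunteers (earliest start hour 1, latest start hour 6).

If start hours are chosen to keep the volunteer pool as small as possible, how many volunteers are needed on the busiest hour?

Early-start (Task 1@1, Task 2@1, Task 3@1, Task 4@1) gives peak 12: h1:12  h2:7  h3:0  h4:0  h5:0  h6:0.
Shift Task 3→3, Task 4→2.
Schedule Task 1@1, Task 2@1, Task 3@3, Task 4@2: h1:5  h2:4  h3:5  h4:5  h5:0  h6:0 — peak 5.

5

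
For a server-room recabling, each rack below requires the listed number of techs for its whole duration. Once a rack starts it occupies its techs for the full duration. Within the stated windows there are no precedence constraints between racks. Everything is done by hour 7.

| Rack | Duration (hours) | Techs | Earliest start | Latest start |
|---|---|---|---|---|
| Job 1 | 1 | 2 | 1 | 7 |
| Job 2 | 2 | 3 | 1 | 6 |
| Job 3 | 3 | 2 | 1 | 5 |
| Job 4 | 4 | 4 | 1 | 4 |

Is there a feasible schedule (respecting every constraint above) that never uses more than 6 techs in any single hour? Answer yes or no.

yes

Schedule Job 1@1, Job 2@2, Job 3@1, Job 4@4: h1:4  h2:5  h3:5  h4:4  h5:4  h6:4  h7:4 — peak 5 ≤ 6.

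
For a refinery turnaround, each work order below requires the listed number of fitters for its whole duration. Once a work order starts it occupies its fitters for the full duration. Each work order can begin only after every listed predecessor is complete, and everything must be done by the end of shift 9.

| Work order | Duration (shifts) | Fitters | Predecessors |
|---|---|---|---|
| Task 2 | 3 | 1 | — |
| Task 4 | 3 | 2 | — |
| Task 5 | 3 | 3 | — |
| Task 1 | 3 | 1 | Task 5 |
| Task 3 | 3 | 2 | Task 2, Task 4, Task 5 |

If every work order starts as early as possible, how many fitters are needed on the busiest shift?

Early-start schedule: Task 2@1, Task 4@1, Task 5@1, Task 1@4, Task 3@4.
Load per shift: shift 1: 6, shift 2: 6, shift 3: 6, shift 4: 3, shift 5: 3, shift 6: 3, shift 7: 0, shift 8: 0, shift 9: 0.
Peak is 6.

6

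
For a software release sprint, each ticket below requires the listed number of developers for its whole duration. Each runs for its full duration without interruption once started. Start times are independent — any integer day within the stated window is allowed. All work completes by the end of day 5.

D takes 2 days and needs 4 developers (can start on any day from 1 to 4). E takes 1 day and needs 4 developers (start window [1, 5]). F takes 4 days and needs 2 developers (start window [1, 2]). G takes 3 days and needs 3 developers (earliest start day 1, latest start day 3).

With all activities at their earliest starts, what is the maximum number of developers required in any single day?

Early-start schedule: D@1, E@1, F@1, G@1.
Load per day: day 1: 13, day 2: 9, day 3: 5, day 4: 2, day 5: 0.
Peak is 13.

13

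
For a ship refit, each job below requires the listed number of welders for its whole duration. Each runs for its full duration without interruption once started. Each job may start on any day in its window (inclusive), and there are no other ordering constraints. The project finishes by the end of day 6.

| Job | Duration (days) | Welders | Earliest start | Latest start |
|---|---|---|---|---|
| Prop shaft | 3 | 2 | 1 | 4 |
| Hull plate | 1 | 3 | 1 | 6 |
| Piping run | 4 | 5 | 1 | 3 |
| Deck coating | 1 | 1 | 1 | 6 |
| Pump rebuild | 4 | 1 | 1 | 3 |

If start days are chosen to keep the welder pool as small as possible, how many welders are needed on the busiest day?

8

Early-start (Prop shaft@1, Hull plate@1, Piping run@1, Deck coating@1, Pump rebuild@1) gives peak 12: d1:12  d2:8  d3:8  d4:6  d5:0  d6:0.
Shift Piping run→2.
Schedule Prop shaft@1, Hull plate@1, Piping run@2, Deck coating@1, Pump rebuild@1: d1:7  d2:8  d3:8  d4:6  d5:5  d6:0 — peak 8.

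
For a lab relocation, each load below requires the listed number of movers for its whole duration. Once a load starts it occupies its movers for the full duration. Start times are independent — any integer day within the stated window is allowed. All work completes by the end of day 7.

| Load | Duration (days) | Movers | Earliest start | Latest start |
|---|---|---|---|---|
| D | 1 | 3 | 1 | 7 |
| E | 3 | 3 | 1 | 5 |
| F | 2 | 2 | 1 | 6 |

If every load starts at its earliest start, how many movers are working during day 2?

At early start, day 2 has: E, F.
Demand: 3 + 2 = 5.

5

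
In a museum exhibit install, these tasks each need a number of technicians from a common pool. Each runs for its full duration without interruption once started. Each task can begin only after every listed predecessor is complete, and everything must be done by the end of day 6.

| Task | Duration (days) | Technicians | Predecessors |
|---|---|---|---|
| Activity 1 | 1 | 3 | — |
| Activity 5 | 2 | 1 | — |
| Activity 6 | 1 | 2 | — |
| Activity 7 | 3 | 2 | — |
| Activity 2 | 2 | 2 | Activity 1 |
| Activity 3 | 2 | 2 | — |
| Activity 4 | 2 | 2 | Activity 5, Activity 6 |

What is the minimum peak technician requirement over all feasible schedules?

Early-start (Activity 1@1, Activity 5@1, Activity 6@1, Activity 7@1, Activity 2@2, Activity 3@1, Activity 4@3) gives peak 10: d1:10  d2:7  d3:6  d4:2  d5:0  d6:0.
Shift Activity 6→2, Activity 7→2, Activity 2→3, Activity 3→5, Activity 4→5.
Schedule Activity 1@1, Activity 5@1, Activity 6@2, Activity 7@2, Activity 2@3, Activity 3@5, Activity 4@5: d1:4  d2:5  d3:4  d4:4  d5:4  d6:4 — peak 5.
Total technician-days = 25 over 6 days ⇒ peak ≥ ⌈25/6⌉ = 5, so 5 is optimal.

5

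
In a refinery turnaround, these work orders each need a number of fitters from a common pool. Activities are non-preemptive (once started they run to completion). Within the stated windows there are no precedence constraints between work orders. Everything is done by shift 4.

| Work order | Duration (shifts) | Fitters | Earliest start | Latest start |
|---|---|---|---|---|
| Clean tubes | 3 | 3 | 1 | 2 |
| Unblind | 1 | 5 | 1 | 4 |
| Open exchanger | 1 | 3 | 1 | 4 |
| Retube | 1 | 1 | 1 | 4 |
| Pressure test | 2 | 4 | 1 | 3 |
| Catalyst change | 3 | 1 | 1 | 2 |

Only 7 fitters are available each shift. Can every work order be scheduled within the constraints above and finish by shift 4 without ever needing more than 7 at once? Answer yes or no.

no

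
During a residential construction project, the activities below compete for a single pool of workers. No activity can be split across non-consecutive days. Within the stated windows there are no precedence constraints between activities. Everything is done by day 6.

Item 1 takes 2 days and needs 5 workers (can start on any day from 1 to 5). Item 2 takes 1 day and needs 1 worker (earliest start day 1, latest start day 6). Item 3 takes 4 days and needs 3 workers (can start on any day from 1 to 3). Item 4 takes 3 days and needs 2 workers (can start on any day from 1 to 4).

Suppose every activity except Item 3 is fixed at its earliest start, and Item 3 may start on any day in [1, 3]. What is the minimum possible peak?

8

Item 3@1: d1:11  d2:10  d3:5  d4:3  d5:0  d6:0 → peak 11
Item 3@2: d1:8  d2:10  d3:5  d4:3  d5:3  d6:0 → peak 10
Item 3@3: d1:8  d2:7  d3:5  d4:3  d5:3  d6:3 → peak 8
Best is Item 3@3, peak 8.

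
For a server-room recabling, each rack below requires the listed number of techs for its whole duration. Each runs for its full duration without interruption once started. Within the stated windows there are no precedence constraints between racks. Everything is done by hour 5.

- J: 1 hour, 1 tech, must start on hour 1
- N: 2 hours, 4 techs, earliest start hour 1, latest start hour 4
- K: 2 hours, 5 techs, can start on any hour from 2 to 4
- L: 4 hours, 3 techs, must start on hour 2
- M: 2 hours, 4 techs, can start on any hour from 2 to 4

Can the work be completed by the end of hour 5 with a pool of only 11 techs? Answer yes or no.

yes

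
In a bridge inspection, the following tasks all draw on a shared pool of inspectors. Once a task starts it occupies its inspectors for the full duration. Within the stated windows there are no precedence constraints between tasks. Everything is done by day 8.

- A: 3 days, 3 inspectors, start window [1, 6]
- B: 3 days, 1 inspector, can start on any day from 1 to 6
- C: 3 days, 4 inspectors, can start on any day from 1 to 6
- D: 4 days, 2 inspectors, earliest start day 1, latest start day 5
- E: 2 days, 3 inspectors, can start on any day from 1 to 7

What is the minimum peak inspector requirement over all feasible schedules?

5

Early-start (A@1, B@1, C@1, D@1, E@1) gives peak 13: d1:13  d2:13  d3:10  d4:2  d5:0  d6:0  d7:0  d8:0.
Shift B→5, C→6, E→4.
Schedule A@1, B@5, C@6, D@1, E@4: d1:5  d2:5  d3:5  d4:5  d5:4  d6:5  d7:5  d8:4 — peak 5.
Total inspector-days = 38 over 8 days ⇒ peak ≥ ⌈38/8⌉ = 5, so 5 is optimal.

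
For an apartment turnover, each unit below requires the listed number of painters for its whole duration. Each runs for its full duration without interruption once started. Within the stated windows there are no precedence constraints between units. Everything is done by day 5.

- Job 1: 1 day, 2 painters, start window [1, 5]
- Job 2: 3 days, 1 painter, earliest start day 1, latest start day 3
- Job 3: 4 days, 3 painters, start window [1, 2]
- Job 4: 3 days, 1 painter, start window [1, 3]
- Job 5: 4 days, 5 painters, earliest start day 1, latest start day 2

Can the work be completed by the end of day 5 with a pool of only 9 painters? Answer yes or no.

The minimum achievable peak is 10; 9 < 10, so no feasible schedule stays within the cap.

no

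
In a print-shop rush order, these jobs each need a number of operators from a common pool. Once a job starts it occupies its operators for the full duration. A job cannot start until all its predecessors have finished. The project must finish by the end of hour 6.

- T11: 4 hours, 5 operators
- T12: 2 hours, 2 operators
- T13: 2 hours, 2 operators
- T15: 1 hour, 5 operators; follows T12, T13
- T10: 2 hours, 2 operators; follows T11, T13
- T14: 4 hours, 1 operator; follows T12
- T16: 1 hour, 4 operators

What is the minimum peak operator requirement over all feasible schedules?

8

Early-start (T11@1, T12@1, T13@1, T15@3, T10@5, T14@3, T16@1) gives peak 13: h1:13  h2:9  h3:11  h4:6  h5:3  h6:3.
Shift T13→3, T15→5, T16→6.
Schedule T11@1, T12@1, T13@3, T15@5, T10@5, T14@3, T16@6: h1:7  h2:7  h3:8  h4:8  h5:8  h6:7 — peak 8.
Total operator-hours = 45 over 6 hours ⇒ peak ≥ ⌈45/6⌉ = 8, so 8 is optimal.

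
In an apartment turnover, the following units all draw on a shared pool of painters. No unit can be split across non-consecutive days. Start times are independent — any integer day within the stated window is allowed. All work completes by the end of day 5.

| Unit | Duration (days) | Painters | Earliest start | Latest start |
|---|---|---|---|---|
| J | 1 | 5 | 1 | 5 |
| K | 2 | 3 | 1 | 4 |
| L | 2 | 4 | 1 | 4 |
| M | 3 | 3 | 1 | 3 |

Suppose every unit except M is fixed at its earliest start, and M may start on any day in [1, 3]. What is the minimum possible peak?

M@1: d1:15  d2:10  d3:3  d4:0  d5:0 → peak 15
M@2: d1:12  d2:10  d3:3  d4:3  d5:0 → peak 12
M@3: d1:12  d2:7  d3:3  d4:3  d5:3 → peak 12
Best is M@2, peak 12.

12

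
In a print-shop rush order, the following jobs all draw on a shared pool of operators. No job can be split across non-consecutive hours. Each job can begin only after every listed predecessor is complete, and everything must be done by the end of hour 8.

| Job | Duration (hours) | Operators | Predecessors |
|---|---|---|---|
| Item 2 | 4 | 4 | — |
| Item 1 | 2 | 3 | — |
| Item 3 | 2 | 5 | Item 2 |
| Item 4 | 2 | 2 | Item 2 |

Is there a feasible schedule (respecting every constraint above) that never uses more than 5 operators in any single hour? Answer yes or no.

Schedule Item 2@1, Item 1@5, Item 3@7, Item 4@5: h1:4  h2:4  h3:4  h4:4  h5:5  h6:5  h7:5  h8:5 — peak 5 ≤ 5.

yes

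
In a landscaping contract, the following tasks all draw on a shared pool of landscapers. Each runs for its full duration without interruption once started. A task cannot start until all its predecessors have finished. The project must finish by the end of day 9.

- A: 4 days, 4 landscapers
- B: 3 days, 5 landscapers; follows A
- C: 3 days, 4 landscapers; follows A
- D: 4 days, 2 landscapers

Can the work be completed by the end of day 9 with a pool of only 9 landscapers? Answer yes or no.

yes

Schedule A@1, B@5, C@5, D@1: d1:6  d2:6  d3:6  d4:6  d5:9  d6:9  d7:9  d8:0  d9:0 — peak 9 ≤ 9.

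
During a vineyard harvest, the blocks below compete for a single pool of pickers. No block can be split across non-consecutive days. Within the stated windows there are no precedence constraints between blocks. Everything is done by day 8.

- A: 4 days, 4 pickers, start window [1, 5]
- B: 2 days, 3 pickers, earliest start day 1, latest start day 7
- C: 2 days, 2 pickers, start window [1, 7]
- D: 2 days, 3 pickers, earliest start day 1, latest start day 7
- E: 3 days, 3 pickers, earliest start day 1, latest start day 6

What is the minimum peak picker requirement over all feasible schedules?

Early-start (A@1, B@1, C@1, D@1, E@1) gives peak 15: d1:15  d2:15  d3:7  d4:4  d5:0  d6:0  d7:0  d8:0.
Shift B→5, D→7, E→5.
Schedule A@1, B@5, C@1, D@7, E@5: d1:6  d2:6  d3:4  d4:4  d5:6  d6:6  d7:6  d8:3 — peak 6.
Total picker-days = 41 over 8 days ⇒ peak ≥ ⌈41/8⌉ = 6, so 6 is optimal.

6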